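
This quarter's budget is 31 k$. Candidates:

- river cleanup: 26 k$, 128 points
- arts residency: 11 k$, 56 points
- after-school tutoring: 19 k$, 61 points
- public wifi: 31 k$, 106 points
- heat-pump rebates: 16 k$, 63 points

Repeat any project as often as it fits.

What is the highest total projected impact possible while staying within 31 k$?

Density check — arts residency 5.09, river cleanup 4.92, heat-pump rebates 3.94 are the best per k$.
Greedy by ratio would take 2×arts residency: 22 k$ used, total 112.
Replace 2×arts residency with river cleanup: the trade gains 16 net, giving 128 at 26 k$.
Every other selection either busts 31 k$ or fails to beat 128.

128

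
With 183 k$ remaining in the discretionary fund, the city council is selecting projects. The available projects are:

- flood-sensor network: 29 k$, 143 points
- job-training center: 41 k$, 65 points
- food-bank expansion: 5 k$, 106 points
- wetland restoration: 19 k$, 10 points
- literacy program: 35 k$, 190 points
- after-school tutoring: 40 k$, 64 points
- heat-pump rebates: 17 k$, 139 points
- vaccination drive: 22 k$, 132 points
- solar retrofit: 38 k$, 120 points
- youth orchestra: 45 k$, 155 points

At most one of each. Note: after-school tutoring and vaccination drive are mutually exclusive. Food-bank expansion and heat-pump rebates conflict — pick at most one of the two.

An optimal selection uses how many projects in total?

6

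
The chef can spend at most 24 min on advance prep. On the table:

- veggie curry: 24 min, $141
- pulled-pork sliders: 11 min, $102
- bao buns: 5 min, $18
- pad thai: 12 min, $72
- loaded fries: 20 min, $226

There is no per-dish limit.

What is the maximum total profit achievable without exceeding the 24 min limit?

226

The ratio ordering already packs tightly: loaded fries, 20 min, 226.
Every other selection either busts 24 min or fails to beat 226.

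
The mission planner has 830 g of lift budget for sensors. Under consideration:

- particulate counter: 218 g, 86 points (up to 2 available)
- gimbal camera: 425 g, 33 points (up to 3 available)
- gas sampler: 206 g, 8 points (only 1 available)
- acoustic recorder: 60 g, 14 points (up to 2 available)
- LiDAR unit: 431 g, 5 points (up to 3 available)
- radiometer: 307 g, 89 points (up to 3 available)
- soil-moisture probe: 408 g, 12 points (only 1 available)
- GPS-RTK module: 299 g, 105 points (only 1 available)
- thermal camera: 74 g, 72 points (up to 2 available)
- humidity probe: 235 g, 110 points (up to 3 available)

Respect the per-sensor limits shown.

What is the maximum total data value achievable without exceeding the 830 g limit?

426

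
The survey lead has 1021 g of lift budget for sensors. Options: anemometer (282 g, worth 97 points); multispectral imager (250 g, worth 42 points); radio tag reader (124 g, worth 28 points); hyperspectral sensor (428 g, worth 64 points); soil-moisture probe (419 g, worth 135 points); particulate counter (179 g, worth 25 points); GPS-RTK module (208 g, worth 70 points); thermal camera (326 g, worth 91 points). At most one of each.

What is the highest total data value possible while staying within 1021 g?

Best packing: anemometer + soil-moisture probe + GPS-RTK module — 909 g, 302 total.
The closest alternative, soil-moisture probe + GPS-RTK module + thermal camera, reaches only 296.

302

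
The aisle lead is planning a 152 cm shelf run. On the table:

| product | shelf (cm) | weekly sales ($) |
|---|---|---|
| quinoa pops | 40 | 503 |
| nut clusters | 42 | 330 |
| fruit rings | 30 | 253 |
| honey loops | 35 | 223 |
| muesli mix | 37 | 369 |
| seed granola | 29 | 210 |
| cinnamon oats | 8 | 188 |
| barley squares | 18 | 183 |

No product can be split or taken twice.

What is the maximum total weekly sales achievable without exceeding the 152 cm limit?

1573

A density-first pass picks quinoa pops + fruit rings + muesli mix + cinnamon oats + barley squares — 1496 at 133 cm.
Replace fruit rings with nut clusters: the trade gains 77 net, giving 1573 at 145 cm.
That's the maximum — no swap from here does better than 1573.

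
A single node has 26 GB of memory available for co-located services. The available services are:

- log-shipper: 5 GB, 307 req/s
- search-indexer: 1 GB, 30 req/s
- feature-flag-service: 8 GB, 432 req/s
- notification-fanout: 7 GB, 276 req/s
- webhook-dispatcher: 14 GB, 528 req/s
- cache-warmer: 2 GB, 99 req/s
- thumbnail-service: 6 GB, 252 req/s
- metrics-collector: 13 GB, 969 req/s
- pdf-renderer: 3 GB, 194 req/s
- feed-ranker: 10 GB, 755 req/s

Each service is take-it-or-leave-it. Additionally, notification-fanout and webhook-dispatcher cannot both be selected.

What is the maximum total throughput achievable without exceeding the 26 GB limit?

1918

Best packing: metrics-collector + pdf-renderer + feed-ranker — 26 GB, 1918 total.
That's the maximum — no feasible swap from here does better than 1918.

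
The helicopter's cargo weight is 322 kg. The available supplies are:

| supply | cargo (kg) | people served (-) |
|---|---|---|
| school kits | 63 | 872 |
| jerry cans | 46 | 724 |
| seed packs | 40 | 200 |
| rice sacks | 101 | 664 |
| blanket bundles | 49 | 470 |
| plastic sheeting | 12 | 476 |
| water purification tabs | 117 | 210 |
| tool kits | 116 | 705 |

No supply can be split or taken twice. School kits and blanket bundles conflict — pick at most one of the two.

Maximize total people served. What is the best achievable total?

Density check — plastic sheeting 39.67, jerry cans 15.74, school kits 13.84, blanket bundles 9.59 are the best per kg.
Best packing: school kits + jerry cans + seed packs + plastic sheeting + tool kits — 277 kg, 2977 total.
Nothing else feasible within 322 kg beats 2977.

2977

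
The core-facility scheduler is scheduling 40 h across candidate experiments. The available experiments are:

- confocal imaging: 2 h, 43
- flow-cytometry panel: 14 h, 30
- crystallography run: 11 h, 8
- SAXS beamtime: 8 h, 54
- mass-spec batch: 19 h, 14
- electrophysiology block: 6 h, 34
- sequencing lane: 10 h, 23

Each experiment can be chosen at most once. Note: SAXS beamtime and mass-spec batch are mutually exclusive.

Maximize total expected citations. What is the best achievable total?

By expected citations per h: confocal imaging 21.50, SAXS beamtime 6.75, electrophysiology block 5.67 lead.
Confocal imaging + flow-cytometry panel + SAXS beamtime + electrophysiology block + sequencing lane uses 40 of the 40 h and totals 184.
Runner-up confocal imaging + crystallography run + SAXS beamtime + electrophysiology block + sequencing lane tops out at 162.

184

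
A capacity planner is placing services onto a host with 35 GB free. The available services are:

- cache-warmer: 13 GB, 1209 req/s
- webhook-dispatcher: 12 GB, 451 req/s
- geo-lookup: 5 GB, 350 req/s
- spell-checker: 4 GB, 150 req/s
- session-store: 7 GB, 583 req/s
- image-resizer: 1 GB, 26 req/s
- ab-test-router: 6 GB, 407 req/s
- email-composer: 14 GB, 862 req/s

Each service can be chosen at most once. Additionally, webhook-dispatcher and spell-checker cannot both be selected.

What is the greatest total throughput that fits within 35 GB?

2699

By throughput per GB: cache-warmer 93.00, session-store 83.29, geo-lookup 70.00, ab-test-router 67.83 lead.
Cache-warmer + geo-lookup + spell-checker + session-store + ab-test-router uses 35 of the 35 GB and totals 2699.
Runner-up cache-warmer + session-store + image-resizer + email-composer tops out at 2680.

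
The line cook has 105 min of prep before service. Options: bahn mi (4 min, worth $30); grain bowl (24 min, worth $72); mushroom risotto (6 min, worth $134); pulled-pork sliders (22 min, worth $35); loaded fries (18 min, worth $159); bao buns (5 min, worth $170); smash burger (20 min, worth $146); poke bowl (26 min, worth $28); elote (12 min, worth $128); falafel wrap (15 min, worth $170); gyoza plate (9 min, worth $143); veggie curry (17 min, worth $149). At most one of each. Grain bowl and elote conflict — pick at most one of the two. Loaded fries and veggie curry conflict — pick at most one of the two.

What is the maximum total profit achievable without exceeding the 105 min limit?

Ranking by ratio (profit/min): bao buns 34.00, mushroom risotto 22.33, gyoza plate 15.89, falafel wrap 11.33.
Bahn mi + mushroom risotto + loaded fries + bao buns + smash burger + elote + falafel wrap + gyoza plate uses 89 of the 105 min and totals 1080.
Nothing else feasible within 105 min beats 1080.

1080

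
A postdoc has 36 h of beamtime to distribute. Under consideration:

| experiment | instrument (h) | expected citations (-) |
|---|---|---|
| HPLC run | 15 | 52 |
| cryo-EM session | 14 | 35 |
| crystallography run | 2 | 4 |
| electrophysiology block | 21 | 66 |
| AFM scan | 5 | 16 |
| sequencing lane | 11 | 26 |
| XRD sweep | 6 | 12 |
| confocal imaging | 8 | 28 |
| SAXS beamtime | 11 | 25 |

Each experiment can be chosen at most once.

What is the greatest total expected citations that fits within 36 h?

Ranking by ratio (expected citations/h): confocal imaging 3.50, HPLC run 3.47, AFM scan 3.20, electrophysiology block 3.14.
Greedy by ratio would take HPLC run + crystallography run + AFM scan + XRD sweep + confocal imaging: 36 h used, total 112.
A better packing is HPLC run + electrophysiology block: 36 h, total 118.
Every other selection either busts 36 h or fails to beat 118.

118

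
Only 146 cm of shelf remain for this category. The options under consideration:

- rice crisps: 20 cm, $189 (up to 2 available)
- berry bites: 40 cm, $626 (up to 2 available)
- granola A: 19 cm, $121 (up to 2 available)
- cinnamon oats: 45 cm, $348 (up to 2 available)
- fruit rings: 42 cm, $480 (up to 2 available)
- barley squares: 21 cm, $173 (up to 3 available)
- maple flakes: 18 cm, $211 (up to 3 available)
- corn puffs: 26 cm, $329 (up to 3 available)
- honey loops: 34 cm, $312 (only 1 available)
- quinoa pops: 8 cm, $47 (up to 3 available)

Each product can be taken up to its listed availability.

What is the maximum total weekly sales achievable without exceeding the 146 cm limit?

A density-first pass picks 2×berry bites + 2×corn puffs + quinoa pops — 1957 at 140 cm.
The 34 cm tied up in corn puffs and quinoa pops is better spent on 2×maple flakes — total rises to 2003 (142 cm).
The spare 4 cm is too small for any remaining product, and no exchange beats 2003.

2003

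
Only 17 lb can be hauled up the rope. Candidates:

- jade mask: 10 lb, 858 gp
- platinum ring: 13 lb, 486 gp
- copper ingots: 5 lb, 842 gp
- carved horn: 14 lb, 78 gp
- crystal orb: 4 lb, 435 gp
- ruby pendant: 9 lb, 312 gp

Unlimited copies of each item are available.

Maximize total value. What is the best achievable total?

Density check — copper ingots 168.40, crystal orb 108.75, jade mask 85.80, platinum ring 37.38 are the best per lb.
Best packing: 3×copper ingots — 15 lb, 2526 total.

2526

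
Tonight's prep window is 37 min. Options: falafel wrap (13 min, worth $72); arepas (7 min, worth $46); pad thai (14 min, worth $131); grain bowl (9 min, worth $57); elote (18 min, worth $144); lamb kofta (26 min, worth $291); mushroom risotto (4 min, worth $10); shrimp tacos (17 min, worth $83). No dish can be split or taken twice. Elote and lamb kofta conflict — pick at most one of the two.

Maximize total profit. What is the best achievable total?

348

Density check — lamb kofta 11.19, pad thai 9.36, elote 8.00 are the best per min.
A density-first pass picks arepas + lamb kofta + mushroom risotto — 347 at 37 min.
Replace arepas and mushroom risotto with grain bowl: the trade gains 1 net, giving 348 at 35 min.
The spare 2 min is too small for any remaining dish, and no feasible exchange beats 348.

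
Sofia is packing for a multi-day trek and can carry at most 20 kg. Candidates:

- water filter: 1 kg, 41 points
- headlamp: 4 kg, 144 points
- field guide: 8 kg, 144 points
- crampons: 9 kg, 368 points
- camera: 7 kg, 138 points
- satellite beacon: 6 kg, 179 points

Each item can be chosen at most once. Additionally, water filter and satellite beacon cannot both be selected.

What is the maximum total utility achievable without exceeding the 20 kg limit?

691

Ranking by ratio (utility/kg): water filter 41.00, crampons 40.89, headlamp 36.00.
Headlamp + crampons + satellite beacon uses 19 of the 20 kg and totals 691.
Runner-up headlamp + crampons + camera tops out at 650.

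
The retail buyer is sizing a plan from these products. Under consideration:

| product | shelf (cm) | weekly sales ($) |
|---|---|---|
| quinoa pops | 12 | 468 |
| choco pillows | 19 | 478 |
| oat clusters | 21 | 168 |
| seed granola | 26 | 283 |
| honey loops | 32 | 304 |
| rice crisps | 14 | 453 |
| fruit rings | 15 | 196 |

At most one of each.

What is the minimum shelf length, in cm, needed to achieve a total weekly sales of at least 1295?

Look for the lowest-shelf combination reaching 1295.
quinoa pops + choco pillows + rice crisps reaches 1399 using 45 cm.
Any bundle with less than 45 cm falls short of 1295.

45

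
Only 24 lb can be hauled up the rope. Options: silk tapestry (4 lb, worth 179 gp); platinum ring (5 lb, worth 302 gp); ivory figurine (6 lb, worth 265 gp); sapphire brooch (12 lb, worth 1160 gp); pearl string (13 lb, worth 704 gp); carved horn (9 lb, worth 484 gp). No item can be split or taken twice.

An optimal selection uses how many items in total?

3

Best achievable value is 1727.
For example platinum ring + ivory figurine + sapphire brooch achieves it, using 23 lb.
Any selection reaching 1727 contains exactly 3 items.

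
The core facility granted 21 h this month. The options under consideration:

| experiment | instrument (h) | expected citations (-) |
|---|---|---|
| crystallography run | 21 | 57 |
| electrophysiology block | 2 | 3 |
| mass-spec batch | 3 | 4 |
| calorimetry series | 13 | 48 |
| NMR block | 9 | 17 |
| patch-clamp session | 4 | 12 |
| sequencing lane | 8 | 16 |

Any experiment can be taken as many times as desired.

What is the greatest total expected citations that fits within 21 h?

72

By expected citations per h: calorimetry series 3.69, patch-clamp session 3.00, crystallography run 2.71, sequencing lane 2.00 lead.
Best packing: calorimetry series + 2×patch-clamp session — 21 h, 72 total.
Every other selection either busts 21 h or fails to beat 72.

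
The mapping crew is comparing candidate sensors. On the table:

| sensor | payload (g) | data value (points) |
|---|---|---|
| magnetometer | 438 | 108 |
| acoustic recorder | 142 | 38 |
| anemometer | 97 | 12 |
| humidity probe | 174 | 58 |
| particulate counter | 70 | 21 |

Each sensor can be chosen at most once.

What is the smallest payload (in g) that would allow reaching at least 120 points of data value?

483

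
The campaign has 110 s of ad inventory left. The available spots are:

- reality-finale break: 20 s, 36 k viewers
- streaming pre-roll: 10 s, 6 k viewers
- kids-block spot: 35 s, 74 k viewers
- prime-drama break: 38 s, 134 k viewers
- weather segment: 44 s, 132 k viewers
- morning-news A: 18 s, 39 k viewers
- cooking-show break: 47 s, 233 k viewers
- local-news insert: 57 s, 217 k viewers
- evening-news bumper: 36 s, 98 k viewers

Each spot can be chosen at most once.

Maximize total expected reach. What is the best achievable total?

Cooking-show break + local-news insert uses 104 of the 110 s and totals 450.

450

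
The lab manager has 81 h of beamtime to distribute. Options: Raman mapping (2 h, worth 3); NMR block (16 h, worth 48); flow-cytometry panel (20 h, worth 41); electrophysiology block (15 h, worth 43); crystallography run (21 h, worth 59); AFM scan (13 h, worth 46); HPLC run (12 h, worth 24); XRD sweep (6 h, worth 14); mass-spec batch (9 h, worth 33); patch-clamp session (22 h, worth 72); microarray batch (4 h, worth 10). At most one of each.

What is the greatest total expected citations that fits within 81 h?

258

A density-first pass picks Raman mapping + NMR block + electrophysiology block + AFM scan + mass-spec batch + patch-clamp session + microarray batch — 255 at 81 h.
The 21 h tied up in Raman mapping and electrophysiology block and microarray batch is better spent on crystallography run — total rises to 258 (81 h).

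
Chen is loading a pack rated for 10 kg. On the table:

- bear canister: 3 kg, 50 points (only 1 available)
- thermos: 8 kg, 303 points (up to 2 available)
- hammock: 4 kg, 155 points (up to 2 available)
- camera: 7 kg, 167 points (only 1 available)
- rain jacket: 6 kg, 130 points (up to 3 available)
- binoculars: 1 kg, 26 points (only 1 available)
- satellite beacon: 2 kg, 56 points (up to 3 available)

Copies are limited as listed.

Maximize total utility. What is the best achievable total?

366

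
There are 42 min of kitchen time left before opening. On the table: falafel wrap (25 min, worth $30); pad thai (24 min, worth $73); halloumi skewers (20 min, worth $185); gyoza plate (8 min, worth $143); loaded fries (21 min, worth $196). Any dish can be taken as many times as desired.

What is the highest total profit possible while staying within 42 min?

Ranking by ratio (profit/min): gyoza plate 17.88, loaded fries 9.33, halloumi skewers 9.25.
Taking 5×gyoza plate: 40 min used, 715 in profit.
Every other selection either busts 42 min or fails to beat 715.

715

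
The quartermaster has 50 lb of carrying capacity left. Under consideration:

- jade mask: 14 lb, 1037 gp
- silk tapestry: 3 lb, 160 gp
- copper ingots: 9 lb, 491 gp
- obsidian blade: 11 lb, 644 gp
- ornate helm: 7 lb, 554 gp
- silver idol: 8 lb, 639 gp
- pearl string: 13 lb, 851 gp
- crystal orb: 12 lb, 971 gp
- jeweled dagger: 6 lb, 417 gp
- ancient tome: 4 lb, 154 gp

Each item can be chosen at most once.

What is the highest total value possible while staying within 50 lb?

3778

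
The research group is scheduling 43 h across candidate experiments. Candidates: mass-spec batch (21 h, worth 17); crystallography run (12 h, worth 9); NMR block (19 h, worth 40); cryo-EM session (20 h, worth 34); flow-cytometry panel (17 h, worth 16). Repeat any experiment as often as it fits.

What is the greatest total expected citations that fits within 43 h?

Ranking by ratio (expected citations/h): NMR block 2.11, cryo-EM session 1.70, flow-cytometry panel 0.94, mass-spec batch 0.81.
2×NMR block uses 38 of the 43 h and totals 80.
The spare 5 h is too small for any remaining experiment, and no exchange beats 80.

80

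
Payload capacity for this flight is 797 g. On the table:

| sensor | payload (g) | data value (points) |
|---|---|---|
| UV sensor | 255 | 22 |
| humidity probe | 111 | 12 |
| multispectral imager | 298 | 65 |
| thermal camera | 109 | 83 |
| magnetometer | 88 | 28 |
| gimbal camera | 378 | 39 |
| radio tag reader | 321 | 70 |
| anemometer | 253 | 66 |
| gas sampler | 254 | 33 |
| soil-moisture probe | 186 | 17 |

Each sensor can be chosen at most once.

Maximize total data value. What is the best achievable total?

Density check — thermal camera 0.76, magnetometer 0.32, anemometer 0.26 are the best per g.
Greedy by ratio would take multispectral imager + thermal camera + magnetometer + anemometer: 748 g used, total 242.
Dropping multispectral imager frees 298 g; slotting in radio tag reader (321 g) lifts the total to 247 at 771 g.
Next best is multispectral imager + thermal camera + magnetometer + anemometer at 242 (748 g) — short by 5.

247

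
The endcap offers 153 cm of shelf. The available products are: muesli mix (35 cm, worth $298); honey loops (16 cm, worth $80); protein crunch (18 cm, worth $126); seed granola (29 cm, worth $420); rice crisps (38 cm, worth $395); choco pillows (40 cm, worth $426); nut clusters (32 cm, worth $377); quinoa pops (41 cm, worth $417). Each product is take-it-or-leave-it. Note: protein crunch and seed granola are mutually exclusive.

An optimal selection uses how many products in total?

4

The maximum weekly sales within 153 cm is 1658.
seed granola + rice crisps + choco pillows + quinoa pops hits 1658 at 148 cm.
Any selection reaching 1658 contains exactly 4 products.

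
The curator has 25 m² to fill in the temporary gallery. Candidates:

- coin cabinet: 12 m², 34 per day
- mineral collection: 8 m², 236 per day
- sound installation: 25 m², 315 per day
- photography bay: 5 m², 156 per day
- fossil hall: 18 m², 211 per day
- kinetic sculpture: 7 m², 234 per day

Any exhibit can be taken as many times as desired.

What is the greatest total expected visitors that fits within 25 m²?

782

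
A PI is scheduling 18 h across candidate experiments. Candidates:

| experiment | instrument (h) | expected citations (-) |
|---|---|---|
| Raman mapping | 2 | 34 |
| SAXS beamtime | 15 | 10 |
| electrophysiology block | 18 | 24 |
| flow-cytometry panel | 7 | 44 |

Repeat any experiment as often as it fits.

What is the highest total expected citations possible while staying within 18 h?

Best packing: 9×Raman mapping — 18 h, 306 total.
No other feasible combination exceeds 306.

306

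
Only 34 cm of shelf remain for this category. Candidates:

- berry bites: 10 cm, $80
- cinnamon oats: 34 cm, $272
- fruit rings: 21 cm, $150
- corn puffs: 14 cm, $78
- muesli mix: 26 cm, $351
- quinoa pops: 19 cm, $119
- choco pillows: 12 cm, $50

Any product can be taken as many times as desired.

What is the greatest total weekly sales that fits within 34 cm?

351

Ranking by ratio (weekly sales/cm): muesli mix 13.50, berry bites 8.00, cinnamon oats 8.00.
Best packing: muesli mix — 26 cm, 351 total.
The spare 8 cm is too small for any remaining product, and no exchange beats 351.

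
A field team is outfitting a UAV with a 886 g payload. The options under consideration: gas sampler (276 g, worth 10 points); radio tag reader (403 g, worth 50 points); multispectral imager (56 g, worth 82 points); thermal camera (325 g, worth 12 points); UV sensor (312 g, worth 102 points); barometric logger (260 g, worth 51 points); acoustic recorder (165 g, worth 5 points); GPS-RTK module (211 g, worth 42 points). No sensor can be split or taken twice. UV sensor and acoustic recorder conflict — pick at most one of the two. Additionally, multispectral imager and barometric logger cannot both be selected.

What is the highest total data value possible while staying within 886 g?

236

Taking gas sampler + multispectral imager + UV sensor + GPS-RTK module: 855 g used, 236 in data value.
No other feasible combination exceeds 236.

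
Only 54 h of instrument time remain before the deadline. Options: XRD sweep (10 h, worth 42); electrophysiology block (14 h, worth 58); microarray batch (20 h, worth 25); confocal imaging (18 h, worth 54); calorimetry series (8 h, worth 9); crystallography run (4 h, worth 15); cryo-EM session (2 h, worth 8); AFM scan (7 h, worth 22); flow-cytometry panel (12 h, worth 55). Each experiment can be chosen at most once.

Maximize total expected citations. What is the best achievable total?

By expected citations per h: flow-cytometry panel 4.58, XRD sweep 4.20, electrophysiology block 4.14 lead.
Taking the top-ratio experiments first gives XRD sweep + electrophysiology block + crystallography run + cryo-EM session + AFM scan + flow-cytometry panel for 200 (49 h).
Replace crystallography run and cryo-EM session and AFM scan with confocal imaging: the trade gains 9 net, giving 209 at 54 h.

209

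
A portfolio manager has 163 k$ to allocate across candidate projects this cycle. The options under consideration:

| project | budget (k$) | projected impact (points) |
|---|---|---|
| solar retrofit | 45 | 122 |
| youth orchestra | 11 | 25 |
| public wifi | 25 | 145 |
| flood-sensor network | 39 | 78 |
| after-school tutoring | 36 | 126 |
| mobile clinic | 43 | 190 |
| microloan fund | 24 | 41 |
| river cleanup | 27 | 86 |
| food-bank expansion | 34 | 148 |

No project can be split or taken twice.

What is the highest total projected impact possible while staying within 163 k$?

By projected impact per k$: public wifi 5.80, mobile clinic 4.42, food-bank expansion 4.35, after-school tutoring 3.50 lead.
The ratio heuristic lands on youth orchestra + public wifi + after-school tutoring + mobile clinic + food-bank expansion (634) but leaves 14 k$ idle.
Replace youth orchestra with microloan fund: the trade gains 16 net, giving 650 at 162 k$.
Runner-up youth orchestra + public wifi + after-school tutoring + mobile clinic + food-bank expansion tops out at 634.

650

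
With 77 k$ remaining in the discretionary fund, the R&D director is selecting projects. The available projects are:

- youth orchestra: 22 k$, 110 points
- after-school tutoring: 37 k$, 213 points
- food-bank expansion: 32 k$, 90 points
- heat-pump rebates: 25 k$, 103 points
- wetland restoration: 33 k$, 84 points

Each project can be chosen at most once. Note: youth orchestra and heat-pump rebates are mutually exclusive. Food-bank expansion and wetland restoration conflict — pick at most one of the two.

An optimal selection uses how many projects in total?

2

The maximum projected impact within 77 k$ is 323.
One optimal bundle: youth orchestra + after-school tutoring (59 k$).
Every optimal selection uses 2 projects.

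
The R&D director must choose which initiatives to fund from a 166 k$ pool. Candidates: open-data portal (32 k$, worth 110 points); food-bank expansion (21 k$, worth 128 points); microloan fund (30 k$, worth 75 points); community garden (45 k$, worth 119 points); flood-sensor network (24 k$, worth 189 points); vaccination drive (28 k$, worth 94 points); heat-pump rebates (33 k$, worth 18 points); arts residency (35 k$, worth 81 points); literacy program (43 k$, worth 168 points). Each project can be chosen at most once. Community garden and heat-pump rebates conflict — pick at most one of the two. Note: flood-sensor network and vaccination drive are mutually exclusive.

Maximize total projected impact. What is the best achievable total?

Best packing: open-data portal + food-bank expansion + community garden + flood-sensor network + literacy program — 165 k$, 714 total.

714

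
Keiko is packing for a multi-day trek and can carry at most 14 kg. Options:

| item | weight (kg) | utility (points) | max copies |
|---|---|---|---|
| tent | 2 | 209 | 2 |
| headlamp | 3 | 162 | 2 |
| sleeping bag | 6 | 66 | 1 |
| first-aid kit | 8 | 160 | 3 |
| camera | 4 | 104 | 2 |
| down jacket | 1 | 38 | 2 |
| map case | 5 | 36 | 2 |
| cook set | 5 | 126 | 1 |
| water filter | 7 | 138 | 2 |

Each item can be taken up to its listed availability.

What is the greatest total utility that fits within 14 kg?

Density check — tent 104.50, headlamp 54.00, down jacket 38.00 are the best per kg.
Greedy by ratio would take 2×tent + 2×headlamp + 2×down jacket: 12 kg used, total 818.
The 2 kg tied up in 2×down jacket is better spent on camera — total rises to 846 (14 kg).
No other feasible combination exceeds 846.

846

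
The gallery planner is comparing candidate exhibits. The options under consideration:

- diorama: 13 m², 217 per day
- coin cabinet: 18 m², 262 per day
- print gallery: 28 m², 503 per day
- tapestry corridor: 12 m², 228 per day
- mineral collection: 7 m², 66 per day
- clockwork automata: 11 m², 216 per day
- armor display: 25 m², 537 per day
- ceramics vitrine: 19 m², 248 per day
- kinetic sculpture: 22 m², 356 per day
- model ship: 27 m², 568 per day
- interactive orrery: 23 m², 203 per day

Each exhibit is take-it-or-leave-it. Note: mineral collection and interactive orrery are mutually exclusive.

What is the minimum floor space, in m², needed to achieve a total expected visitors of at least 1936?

Look for the lowest-floor combination reaching 1936.
print gallery + armor display + kinetic sculpture + model ship reaches 1964 using 102 m².
Any bundle with less than 102 m² falls short of 1936.

102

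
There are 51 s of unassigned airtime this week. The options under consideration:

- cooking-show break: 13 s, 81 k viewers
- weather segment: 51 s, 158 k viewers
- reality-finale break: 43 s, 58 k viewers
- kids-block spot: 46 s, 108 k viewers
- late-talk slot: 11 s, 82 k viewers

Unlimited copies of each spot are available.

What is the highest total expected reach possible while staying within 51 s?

328

By expected reach per s: late-talk slot 7.45, cooking-show break 6.23, weather segment 3.10, kids-block spot 2.35 lead.
Taking 4×late-talk slot: 44 s used, 328 in expected reach.
Every other selection either busts 51 s or fails to beat 328.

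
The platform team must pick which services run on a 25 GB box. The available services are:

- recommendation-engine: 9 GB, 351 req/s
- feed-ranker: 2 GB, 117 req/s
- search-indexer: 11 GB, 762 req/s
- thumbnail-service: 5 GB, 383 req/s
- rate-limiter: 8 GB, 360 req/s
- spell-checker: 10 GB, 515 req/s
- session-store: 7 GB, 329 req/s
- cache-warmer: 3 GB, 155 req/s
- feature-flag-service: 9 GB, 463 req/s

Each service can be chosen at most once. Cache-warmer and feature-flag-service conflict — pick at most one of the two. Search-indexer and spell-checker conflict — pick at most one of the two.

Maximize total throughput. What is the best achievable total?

Density check — thumbnail-service 76.60, search-indexer 69.27, feed-ranker 58.50, cache-warmer 51.67 are the best per GB.
A density-first pass picks feed-ranker + search-indexer + thumbnail-service + cache-warmer — 1417 at 21 GB.
Dropping feed-ranker and cache-warmer frees 5 GB; slotting in feature-flag-service (9 GB) lifts the total to 1608 at 25 GB.

1608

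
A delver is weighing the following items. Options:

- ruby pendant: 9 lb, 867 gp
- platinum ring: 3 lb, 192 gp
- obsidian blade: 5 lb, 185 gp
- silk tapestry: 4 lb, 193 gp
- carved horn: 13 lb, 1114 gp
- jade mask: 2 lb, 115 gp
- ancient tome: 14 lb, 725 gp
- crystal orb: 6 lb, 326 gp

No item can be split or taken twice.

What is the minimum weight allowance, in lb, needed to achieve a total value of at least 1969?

22

Look for the lowest-weight combination reaching 1969.
ruby pendant + carved horn reaches 1981 using 22 lb.
Below 22 lb the best achievable stays under 1969.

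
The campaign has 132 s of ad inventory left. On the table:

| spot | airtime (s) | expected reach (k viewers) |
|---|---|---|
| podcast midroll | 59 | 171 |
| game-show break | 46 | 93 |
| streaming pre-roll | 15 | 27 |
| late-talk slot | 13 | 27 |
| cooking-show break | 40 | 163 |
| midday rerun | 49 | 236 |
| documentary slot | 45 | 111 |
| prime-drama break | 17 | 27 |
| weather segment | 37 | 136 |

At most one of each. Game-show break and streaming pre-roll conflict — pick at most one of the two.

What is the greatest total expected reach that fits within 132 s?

Cooking-show break + midday rerun + weather segment uses 126 of the 132 s and totals 535.
Next best is midday rerun + documentary slot + weather segment at 483 (131 s) — short by 52.

535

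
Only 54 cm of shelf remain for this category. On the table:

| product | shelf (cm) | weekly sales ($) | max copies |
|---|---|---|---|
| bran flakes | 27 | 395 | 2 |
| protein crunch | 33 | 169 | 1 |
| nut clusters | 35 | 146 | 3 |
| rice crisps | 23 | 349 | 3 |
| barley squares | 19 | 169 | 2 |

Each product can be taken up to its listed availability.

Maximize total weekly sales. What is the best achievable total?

790

Ranking by ratio (weekly sales/cm): rice crisps 15.17, bran flakes 14.63, barley squares 8.89.
The ratio heuristic lands on 2×rice crisps (698) but leaves 8 cm idle.
The 46 cm tied up in 2×rice crisps is better spent on 2×bran flakes — total rises to 790 (54 cm).
No other feasible combination exceeds 790.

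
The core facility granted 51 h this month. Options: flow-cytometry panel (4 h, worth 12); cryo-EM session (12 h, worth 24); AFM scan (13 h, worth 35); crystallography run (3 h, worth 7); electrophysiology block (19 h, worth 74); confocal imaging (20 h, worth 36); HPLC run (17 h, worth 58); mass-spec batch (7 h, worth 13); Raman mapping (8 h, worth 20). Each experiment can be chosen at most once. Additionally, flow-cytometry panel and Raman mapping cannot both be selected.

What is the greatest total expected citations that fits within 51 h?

Density check — electrophysiology block 3.89, HPLC run 3.41, flow-cytometry panel 3.00, AFM scan 2.69 are the best per h.
AFM scan + electrophysiology block + HPLC run uses 49 of the 51 h and totals 167.
That's the maximum — no feasible swap from here does better than 167.

167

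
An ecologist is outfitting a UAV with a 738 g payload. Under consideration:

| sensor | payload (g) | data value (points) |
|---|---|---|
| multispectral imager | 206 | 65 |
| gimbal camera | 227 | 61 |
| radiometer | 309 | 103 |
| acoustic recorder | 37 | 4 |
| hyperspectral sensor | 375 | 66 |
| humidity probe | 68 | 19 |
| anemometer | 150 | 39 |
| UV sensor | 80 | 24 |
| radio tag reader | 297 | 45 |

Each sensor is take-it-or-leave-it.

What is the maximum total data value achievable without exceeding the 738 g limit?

By data value per g: radiometer 0.33, multispectral imager 0.32, UV sensor 0.30 lead.
The ratio heuristic lands on multispectral imager + radiometer + acoustic recorder + humidity probe + UV sensor (215) but leaves 38 g idle.
Dropping acoustic recorder and UV sensor frees 117 g; slotting in anemometer (150 g) lifts the total to 226 at 733 g.
Every other selection either busts 738 g or fails to beat 226.

226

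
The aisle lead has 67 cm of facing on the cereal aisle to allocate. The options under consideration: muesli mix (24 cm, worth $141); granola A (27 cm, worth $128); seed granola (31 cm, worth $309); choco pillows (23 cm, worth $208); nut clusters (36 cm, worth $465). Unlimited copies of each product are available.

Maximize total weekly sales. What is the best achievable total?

774

By weekly sales per cm: nut clusters 12.92, seed granola 9.97, choco pillows 9.04, muesli mix 5.88 lead.
Best packing: seed granola + nut clusters — 67 cm, 774 total.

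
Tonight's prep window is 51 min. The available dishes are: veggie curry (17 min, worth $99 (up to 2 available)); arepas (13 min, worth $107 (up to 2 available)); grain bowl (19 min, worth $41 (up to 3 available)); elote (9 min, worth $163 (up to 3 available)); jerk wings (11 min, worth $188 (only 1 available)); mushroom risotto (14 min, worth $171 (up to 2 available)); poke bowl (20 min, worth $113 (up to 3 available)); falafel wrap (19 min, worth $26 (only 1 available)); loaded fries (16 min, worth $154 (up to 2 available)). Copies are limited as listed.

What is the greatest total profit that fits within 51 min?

784

Taking arepas + 3×elote + jerk wings: 51 min used, 784 in profit.
Nothing else within 51 min beats 784.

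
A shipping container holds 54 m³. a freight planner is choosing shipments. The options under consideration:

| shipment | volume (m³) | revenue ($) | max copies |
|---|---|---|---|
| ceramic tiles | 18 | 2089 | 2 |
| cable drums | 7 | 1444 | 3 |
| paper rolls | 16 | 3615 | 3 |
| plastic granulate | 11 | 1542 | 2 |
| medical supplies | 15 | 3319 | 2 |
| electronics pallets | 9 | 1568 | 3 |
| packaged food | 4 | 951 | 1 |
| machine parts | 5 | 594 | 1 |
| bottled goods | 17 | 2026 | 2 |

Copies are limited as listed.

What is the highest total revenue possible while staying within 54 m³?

11993

Taking the top-ratio shipments first gives 3×paper rolls + packaged food for 11796 (52 m³).
Dropping paper rolls and packaged food frees 20 m³; slotting in cable drums + medical supplies (22 m³) lifts the total to 11993 at 54 m³.
Nothing else within 54 m³ beats 11993.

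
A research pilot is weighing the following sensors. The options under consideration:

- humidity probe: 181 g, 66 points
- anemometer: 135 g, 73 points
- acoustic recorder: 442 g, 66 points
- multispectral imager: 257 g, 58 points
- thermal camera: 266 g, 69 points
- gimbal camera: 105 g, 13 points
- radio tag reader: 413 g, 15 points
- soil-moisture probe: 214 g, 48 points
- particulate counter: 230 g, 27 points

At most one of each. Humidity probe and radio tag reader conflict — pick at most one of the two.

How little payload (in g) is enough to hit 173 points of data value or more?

Look for the lowest-payload combination reaching 173.
Taking humidity probe + anemometer + soil-moisture probe gives 187 (≥ 173) for 530 g.
No combination under 530 g hits 173.

530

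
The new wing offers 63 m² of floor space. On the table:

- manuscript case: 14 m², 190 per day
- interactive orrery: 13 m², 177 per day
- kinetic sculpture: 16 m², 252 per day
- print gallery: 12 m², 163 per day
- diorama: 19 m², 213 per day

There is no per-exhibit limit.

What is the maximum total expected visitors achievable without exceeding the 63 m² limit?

By expected visitors per m²: kinetic sculpture 15.75, interactive orrery 13.62, print gallery 13.58, manuscript case 13.57 lead.
The ratio heuristic lands on interactive orrery + 3×kinetic sculpture (933) but leaves 2 m² idle.
The 13 m² tied up in interactive orrery is better spent on manuscript case — total rises to 946 (62 m²).

946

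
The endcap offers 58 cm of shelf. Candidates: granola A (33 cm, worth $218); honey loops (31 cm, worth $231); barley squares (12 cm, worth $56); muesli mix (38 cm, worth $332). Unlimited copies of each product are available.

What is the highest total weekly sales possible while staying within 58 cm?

388

Ranking by ratio (weekly sales/cm): muesli mix 8.74, honey loops 7.45, granola A 6.61.
The ratio ordering already packs tightly: barley squares + muesli mix, 50 cm, 388.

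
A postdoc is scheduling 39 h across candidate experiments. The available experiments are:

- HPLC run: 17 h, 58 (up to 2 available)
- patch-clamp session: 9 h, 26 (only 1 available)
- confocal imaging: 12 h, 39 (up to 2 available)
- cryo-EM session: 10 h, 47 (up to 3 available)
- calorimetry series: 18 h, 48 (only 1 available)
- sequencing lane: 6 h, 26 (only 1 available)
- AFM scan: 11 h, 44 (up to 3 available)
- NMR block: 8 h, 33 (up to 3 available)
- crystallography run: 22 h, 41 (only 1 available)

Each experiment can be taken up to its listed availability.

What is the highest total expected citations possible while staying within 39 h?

By expected citations per h: cryo-EM session 4.70, sequencing lane 4.33, NMR block 4.12, AFM scan 4.00 lead.
A density-first pass picks 3×cryo-EM session + sequencing lane — 167 at 36 h.
Dropping sequencing lane frees 6 h; slotting in NMR block (8 h) lifts the total to 174 at 38 h.
The spare 1 h is too small for any remaining experiment, and no exchange beats 174.

174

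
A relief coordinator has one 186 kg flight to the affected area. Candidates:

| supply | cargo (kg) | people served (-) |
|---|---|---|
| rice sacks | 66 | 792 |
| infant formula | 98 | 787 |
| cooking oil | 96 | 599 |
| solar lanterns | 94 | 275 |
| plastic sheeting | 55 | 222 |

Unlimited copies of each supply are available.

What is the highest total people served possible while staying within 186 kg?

Density check — rice sacks 12.00, infant formula 8.03, cooking oil 6.24 are the best per kg.
Taking 2×rice sacks: 132 kg used, 1584 in people served.
That's the maximum — no swap from here does better than 1584.

1584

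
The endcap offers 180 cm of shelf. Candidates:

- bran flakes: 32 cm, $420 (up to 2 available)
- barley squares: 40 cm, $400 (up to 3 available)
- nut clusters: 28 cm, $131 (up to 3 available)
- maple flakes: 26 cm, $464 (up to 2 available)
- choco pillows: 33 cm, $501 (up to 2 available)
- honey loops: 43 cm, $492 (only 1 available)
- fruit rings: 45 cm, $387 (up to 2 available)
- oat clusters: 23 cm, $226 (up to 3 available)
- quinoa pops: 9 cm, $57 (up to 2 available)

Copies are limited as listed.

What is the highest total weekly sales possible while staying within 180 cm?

2576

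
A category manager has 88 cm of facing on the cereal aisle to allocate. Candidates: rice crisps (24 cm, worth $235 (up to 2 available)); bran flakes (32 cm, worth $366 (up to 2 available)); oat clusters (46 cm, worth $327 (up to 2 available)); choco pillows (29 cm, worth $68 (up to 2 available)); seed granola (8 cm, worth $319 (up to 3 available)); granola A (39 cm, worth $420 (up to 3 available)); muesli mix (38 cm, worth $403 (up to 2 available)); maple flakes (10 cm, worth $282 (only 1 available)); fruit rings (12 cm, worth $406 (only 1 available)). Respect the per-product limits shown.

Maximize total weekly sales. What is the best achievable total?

The ratio heuristic lands on bran flakes + 3×seed granola + maple flakes + fruit rings (2011) but leaves 10 cm idle.
Replace bran flakes with granola A: the trade gains 54 net, giving 2065 at 85 cm.
No other feasible combination exceeds 2065.

2065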